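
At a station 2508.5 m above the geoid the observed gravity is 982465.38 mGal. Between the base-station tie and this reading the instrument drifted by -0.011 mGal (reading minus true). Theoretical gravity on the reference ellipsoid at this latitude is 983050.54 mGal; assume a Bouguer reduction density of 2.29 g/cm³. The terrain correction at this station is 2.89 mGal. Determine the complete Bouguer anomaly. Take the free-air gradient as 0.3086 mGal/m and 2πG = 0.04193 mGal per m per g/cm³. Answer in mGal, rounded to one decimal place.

Drift-corrected reading = 982465.38 − (-0.011) = 982465.391 mGal
Free-air correction = 0.3086 × 2508.5 = 774.12 mGal
Free-air anomaly = 982465.391 − 983050.54 + (774.12) = 188.971 mGal
Bouguer slab correction = 0.04193 × 2.29 × 2508.5 = 240.87 mGal
Simple Bouguer anomaly = 188.971 − (240.87) = -51.899 mGal
Complete Bouguer anomaly = -51.899 + 2.89 = -49.009 mGal

-49.0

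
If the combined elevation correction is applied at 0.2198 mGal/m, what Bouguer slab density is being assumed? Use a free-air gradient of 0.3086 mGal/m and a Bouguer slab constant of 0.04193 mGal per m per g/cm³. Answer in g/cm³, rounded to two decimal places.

2.12

0.2198 = 0.3086 − 0.04193 × ρ
ρ = (0.3086 − 0.2198) / 0.04193 = 2.12 g/cm³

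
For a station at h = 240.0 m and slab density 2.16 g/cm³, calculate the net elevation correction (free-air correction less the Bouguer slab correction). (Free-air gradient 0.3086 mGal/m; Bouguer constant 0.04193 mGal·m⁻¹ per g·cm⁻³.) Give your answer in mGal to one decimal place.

Combined gradient = 0.3086 − 0.04193 × 2.16 = 0.2180312 mGal/m
Combined elevation correction = 0.2180312 × 240.0 = 52.3 mGal

52.3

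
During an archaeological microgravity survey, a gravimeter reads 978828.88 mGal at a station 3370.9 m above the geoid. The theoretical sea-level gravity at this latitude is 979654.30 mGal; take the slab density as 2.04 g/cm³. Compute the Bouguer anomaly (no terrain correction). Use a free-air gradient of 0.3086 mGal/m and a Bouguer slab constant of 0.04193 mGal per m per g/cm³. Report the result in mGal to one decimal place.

Free-air correction = 0.3086 × 3370.9 = 1040.26 mGal
Free-air anomaly = 978828.88 − 979654.30 + (1040.26) = 214.84 mGal
Bouguer slab correction = 0.04193 × 2.04 × 3370.9 = 288.34 mGal
Simple Bouguer anomaly = 214.84 − (288.34) = -73.50 mGal

-73.5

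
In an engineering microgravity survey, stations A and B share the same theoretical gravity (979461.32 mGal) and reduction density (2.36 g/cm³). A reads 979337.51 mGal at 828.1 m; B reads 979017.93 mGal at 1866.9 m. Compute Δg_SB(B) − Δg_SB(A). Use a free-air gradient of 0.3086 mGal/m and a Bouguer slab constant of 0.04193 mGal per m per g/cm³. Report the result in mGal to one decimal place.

-101.8

Δg_SB(A) = 979337.51 − 979461.32 + 0.3086×828.1 − 0.04193×2.36×828.1 = 49.80 mGal
Δg_SB(B) = 979017.93 − 979461.32 + 0.3086×1866.9 − 0.04193×2.36×1866.9 = -52.00 mGal
Difference = -52.00 − (49.80) = -101.80 mGal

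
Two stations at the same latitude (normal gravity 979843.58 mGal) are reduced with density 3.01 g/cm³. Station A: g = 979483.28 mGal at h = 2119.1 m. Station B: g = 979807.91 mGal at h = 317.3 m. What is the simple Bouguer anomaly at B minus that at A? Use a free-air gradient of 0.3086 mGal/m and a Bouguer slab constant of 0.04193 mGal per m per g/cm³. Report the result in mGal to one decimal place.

-4.0

Δg_SB(A) = 979483.28 − 979843.58 + 0.3086×2119.1 − 0.04193×3.01×2119.1 = 26.20 mGal
Δg_SB(B) = 979807.91 − 979843.58 + 0.3086×317.3 − 0.04193×3.01×317.3 = 22.20 mGal
Difference = 22.20 − (26.20) = -4.00 mGal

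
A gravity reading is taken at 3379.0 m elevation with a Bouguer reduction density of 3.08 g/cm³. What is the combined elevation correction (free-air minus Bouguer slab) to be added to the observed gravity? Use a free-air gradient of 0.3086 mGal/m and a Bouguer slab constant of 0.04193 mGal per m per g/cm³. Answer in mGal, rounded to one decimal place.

606.4

Combined gradient = 0.3086 − 0.04193 × 3.08 = 0.1794556 mGal/m
Combined elevation correction = 0.1794556 × 3379.0 = 606.4 mGal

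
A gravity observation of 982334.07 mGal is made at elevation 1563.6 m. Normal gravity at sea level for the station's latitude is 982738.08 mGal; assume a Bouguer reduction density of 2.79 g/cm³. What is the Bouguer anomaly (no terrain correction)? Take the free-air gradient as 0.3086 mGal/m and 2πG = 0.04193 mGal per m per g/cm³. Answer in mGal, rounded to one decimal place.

-104.4

Free-air correction = 0.3086 × 1563.6 = 482.53 mGal
Free-air anomaly = 982334.07 − 982738.08 + (482.53) = 78.52 mGal
Bouguer slab correction = 0.04193 × 2.79 × 1563.6 = 182.92 mGal
Simple Bouguer anomaly = 78.52 − (182.92) = -104.40 mGal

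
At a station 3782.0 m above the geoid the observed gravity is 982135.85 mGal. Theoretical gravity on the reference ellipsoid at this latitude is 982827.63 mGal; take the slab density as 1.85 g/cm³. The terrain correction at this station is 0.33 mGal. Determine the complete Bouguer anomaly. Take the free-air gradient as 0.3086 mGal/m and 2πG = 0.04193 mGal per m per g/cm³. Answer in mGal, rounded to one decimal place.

Free-air correction = 0.3086 × 3782.0 = 1167.13 mGal
Free-air anomaly = 982135.85 − 982827.63 + (1167.13) = 475.35 mGal
Bouguer slab correction = 0.04193 × 1.85 × 3782.0 = 293.37 mGal
Simple Bouguer anomaly = 475.35 − (293.37) = 181.98 mGal
Complete Bouguer anomaly = 181.98 + 0.33 = 182.31 mGal

182.3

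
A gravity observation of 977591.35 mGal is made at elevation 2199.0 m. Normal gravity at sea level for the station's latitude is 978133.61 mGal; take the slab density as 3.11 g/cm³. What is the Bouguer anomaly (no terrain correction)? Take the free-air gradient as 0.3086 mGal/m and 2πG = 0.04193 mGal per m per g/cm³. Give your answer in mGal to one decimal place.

-150.4

Free-air correction = 0.3086 × 2199.0 = 678.61 mGal
Free-air anomaly = 977591.35 − 978133.61 + (678.61) = 136.35 mGal
Bouguer slab correction = 0.04193 × 3.11 × 2199.0 = 286.75 mGal
Simple Bouguer anomaly = 136.35 − (286.75) = -150.40 mGal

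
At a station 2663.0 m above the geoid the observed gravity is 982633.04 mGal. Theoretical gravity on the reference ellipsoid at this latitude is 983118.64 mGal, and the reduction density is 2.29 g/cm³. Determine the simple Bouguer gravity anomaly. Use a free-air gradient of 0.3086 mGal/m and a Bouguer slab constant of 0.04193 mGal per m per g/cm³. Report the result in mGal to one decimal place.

Free-air correction = 0.3086 × 2663.0 = 821.80 mGal
Free-air anomaly = 982633.04 − 983118.64 + (821.80) = 336.20 mGal
Bouguer slab correction = 0.04193 × 2.29 × 2663.0 = 255.70 mGal
Simple Bouguer anomaly = 336.20 − (255.70) = 80.50 mGal

80.5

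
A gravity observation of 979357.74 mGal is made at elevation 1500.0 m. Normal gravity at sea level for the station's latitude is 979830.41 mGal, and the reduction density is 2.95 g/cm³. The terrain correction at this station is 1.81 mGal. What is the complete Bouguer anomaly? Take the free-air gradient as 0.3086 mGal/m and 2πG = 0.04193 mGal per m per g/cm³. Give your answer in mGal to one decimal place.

-193.5

Free-air correction = 0.3086 × 1500.0 = 462.90 mGal
Free-air anomaly = 979357.74 − 979830.41 + (462.90) = -9.77 mGal
Bouguer slab correction = 0.04193 × 2.95 × 1500.0 = 185.54 mGal
Simple Bouguer anomaly = -9.77 − (185.54) = -195.31 mGal
Complete Bouguer anomaly = -195.31 + 1.81 = -193.50 mGal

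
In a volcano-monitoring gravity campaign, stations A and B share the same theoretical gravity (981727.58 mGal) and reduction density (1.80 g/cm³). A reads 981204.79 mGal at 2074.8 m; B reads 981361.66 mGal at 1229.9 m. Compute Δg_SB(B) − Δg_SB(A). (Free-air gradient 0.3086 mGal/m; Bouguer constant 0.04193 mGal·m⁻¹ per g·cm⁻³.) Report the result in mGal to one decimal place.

Δg_SB(A) = 981204.79 − 981727.58 + 0.3086×2074.8 − 0.04193×1.80×2074.8 = -39.10 mGal
Δg_SB(B) = 981361.66 − 981727.58 + 0.3086×1229.9 − 0.04193×1.80×1229.9 = -79.20 mGal
Difference = -79.20 − (-39.10) = -40.10 mGal

-40.1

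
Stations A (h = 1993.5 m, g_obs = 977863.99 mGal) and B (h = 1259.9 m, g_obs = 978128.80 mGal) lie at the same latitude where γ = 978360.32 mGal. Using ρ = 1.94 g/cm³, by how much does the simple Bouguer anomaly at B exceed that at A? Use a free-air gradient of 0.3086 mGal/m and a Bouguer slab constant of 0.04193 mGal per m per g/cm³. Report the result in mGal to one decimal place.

98.1

Δg_SB(A) = 977863.99 − 978360.32 + 0.3086×1993.5 − 0.04193×1.94×1993.5 = -43.30 mGal
Δg_SB(B) = 978128.80 − 978360.32 + 0.3086×1259.9 − 0.04193×1.94×1259.9 = 54.80 mGal
Difference = 54.80 − (-43.30) = 98.10 mGal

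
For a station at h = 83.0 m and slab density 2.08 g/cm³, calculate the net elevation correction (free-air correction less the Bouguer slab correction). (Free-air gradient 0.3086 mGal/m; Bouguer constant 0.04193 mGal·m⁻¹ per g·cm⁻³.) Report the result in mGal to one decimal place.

Combined gradient = 0.3086 − 0.04193 × 2.08 = 0.2213856 mGal/m
Combined elevation correction = 0.2213856 × 83.0 = 18.4 mGal

18.4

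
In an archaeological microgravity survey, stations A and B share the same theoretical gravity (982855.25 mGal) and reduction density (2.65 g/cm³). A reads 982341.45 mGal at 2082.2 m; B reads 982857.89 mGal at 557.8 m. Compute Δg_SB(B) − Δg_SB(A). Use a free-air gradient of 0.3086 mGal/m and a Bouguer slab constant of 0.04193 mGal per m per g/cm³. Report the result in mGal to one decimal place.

215.4

Δg_SB(A) = 982341.45 − 982855.25 + 0.3086×2082.2 − 0.04193×2.65×2082.2 = -102.60 mGal
Δg_SB(B) = 982857.89 − 982855.25 + 0.3086×557.8 − 0.04193×2.65×557.8 = 112.80 mGal
Difference = 112.80 − (-102.60) = 215.40 mGal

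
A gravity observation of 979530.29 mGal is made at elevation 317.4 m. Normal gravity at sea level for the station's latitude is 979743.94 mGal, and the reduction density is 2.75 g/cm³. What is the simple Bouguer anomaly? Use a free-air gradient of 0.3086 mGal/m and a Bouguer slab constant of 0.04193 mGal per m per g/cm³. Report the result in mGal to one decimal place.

-152.3

Free-air correction = 0.3086 × 317.4 = 97.95 mGal
Free-air anomaly = 979530.29 − 979743.94 + (97.95) = -115.70 mGal
Bouguer slab correction = 0.04193 × 2.75 × 317.4 = 36.60 mGal
Simple Bouguer anomaly = -115.70 − (36.60) = -152.30 mGal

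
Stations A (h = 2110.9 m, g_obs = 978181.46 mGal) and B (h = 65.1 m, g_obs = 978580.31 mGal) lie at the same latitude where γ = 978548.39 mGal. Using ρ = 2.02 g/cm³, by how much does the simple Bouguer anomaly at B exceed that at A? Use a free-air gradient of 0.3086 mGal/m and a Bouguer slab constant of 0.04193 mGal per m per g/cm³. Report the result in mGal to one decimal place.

Δg_SB(A) = 978181.46 − 978548.39 + 0.3086×2110.9 − 0.04193×2.02×2110.9 = 105.70 mGal
Δg_SB(B) = 978580.31 − 978548.39 + 0.3086×65.1 − 0.04193×2.02×65.1 = 46.50 mGal
Difference = 46.50 − (105.70) = -59.20 mGal

-59.2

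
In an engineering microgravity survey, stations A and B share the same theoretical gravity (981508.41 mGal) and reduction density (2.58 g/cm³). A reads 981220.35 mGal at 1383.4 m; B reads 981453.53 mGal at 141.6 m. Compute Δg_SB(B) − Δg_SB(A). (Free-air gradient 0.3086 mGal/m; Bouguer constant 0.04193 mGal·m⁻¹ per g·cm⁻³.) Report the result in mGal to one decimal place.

Δg_SB(A) = 981220.35 − 981508.41 + 0.3086×1383.4 − 0.04193×2.58×1383.4 = -10.80 mGal
Δg_SB(B) = 981453.53 − 981508.41 + 0.3086×141.6 − 0.04193×2.58×141.6 = -26.50 mGal
Difference = -26.50 − (-10.80) = -15.70 mGal

-15.7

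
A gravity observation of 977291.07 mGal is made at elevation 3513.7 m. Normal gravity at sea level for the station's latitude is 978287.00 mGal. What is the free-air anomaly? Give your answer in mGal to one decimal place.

88.4

Free-air correction = 0.3086 × 3513.7 = 1084.33 mGal
Free-air anomaly = 977291.07 − 978287.00 + (1084.33) = 88.40 mGal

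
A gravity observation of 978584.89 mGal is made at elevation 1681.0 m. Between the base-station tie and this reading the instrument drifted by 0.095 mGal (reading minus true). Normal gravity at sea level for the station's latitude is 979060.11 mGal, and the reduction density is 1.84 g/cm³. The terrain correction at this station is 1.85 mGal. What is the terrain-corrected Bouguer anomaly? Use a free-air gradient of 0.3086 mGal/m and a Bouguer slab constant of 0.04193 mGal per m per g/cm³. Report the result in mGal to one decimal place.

-84.4

Drift-corrected reading = 978584.89 − (0.095) = 978584.795 mGal
Free-air correction = 0.3086 × 1681.0 = 518.76 mGal
Free-air anomaly = 978584.795 − 979060.11 + (518.76) = 43.445 mGal
Bouguer slab correction = 0.04193 × 1.84 × 1681.0 = 129.69 mGal
Simple Bouguer anomaly = 43.445 − (129.69) = -86.245 mGal
Complete Bouguer anomaly = -86.245 + 1.85 = -84.395 mGal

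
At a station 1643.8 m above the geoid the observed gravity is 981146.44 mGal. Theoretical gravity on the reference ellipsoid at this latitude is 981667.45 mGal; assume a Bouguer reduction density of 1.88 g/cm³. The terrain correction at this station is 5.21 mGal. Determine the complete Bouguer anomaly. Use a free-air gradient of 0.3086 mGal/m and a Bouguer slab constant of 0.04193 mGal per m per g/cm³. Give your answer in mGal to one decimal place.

Free-air correction = 0.3086 × 1643.8 = 507.28 mGal
Free-air anomaly = 981146.44 − 981667.45 + (507.28) = -13.73 mGal
Bouguer slab correction = 0.04193 × 1.88 × 1643.8 = 129.58 mGal
Simple Bouguer anomaly = -13.73 − (129.58) = -143.31 mGal
Complete Bouguer anomaly = -143.31 + 5.21 = -138.10 mGal

-138.1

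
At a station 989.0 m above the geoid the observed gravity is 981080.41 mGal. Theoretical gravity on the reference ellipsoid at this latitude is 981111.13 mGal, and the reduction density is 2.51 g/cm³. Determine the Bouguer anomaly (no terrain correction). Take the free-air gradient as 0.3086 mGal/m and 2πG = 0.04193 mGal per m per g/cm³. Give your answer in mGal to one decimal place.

170.4

Free-air correction = 0.3086 × 989.0 = 305.21 mGal
Free-air anomaly = 981080.41 − 981111.13 + (305.21) = 274.49 mGal
Bouguer slab correction = 0.04193 × 2.51 × 989.0 = 104.09 mGal
Simple Bouguer anomaly = 274.49 − (104.09) = 170.40 mGal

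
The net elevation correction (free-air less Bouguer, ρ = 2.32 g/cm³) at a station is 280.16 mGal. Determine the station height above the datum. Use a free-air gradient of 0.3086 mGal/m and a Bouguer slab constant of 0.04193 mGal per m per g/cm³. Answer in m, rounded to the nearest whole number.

1326

Combined gradient = 0.3086 − 0.04193 × 2.32 = 0.2113224 mGal/m
h = 280.16 / 0.2113224 = 1325.75 m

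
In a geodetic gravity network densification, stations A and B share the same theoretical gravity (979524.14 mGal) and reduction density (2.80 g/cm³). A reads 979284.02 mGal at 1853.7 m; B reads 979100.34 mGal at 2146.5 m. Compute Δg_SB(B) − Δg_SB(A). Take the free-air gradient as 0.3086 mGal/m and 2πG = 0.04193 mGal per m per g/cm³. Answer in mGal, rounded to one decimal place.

-127.7

Δg_SB(A) = 979284.02 − 979524.14 + 0.3086×1853.7 − 0.04193×2.80×1853.7 = 114.30 mGal
Δg_SB(B) = 979100.34 − 979524.14 + 0.3086×2146.5 − 0.04193×2.80×2146.5 = -13.40 mGal
Difference = -13.40 − (114.30) = -127.70 mGal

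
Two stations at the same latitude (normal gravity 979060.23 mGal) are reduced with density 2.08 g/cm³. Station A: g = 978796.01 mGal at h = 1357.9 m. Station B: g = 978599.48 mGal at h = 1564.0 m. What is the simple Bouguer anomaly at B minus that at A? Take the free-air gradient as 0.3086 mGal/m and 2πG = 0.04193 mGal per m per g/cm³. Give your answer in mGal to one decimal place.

Δg_SB(A) = 978796.01 − 979060.23 + 0.3086×1357.9 − 0.04193×2.08×1357.9 = 36.40 mGal
Δg_SB(B) = 978599.48 − 979060.23 + 0.3086×1564.0 − 0.04193×2.08×1564.0 = -114.50 mGal
Difference = -114.50 − (36.40) = -150.90 mGal

-150.9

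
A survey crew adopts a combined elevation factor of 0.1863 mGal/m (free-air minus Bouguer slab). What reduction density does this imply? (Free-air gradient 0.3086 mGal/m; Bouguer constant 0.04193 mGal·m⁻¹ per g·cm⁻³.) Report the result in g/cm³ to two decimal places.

0.1863 = 0.3086 − 0.04193 × ρ
ρ = (0.3086 − 0.1863) / 0.04193 = 2.92 g/cm³

2.92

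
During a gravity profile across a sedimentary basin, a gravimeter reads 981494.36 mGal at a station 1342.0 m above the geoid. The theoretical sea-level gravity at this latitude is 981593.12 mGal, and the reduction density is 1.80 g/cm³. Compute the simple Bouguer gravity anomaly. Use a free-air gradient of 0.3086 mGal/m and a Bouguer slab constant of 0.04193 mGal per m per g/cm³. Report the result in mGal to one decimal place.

Free-air correction = 0.3086 × 1342.0 = 414.14 mGal
Free-air anomaly = 981494.36 − 981593.12 + (414.14) = 315.38 mGal
Bouguer slab correction = 0.04193 × 1.80 × 1342.0 = 101.29 mGal
Simple Bouguer anomaly = 315.38 − (101.29) = 214.09 mGal

214.1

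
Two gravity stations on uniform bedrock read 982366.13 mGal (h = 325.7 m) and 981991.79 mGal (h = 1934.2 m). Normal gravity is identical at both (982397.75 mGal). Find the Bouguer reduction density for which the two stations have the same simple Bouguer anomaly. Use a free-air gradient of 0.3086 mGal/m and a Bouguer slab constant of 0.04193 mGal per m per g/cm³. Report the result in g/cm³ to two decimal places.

Δg_obs = 981991.79 − 982366.13 = -374.34 mGal over Δh = 1934.2 − 325.7 = 1608.5 m
Equal Bouguer anomalies ⇒ Δg_obs + (0.3086 − 0.04193ρ)·Δh = 0
0.3086 − 0.04193ρ = −Δg_obs/Δh = 0.23273
ρ = (0.3086 − 0.23273) / 0.04193 = 1.81 g/cm³

1.81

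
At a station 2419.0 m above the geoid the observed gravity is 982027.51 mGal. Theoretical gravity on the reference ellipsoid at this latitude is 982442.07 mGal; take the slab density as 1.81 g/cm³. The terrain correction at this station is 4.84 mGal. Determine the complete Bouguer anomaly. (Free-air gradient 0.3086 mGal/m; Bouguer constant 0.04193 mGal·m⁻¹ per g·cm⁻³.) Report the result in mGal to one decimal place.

153.2

Free-air correction = 0.3086 × 2419.0 = 746.50 mGal
Free-air anomaly = 982027.51 − 982442.07 + (746.50) = 331.94 mGal
Bouguer slab correction = 0.04193 × 1.81 × 2419.0 = 183.59 mGal
Simple Bouguer anomaly = 331.94 − (183.59) = 148.35 mGal
Complete Bouguer anomaly = 148.35 + 4.84 = 153.19 mGal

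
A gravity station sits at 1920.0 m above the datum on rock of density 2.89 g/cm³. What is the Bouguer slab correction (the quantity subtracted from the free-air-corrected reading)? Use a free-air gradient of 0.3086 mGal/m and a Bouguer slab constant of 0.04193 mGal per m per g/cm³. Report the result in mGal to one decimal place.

232.7

Bouguer slab correction = 0.04193 × 2.89 × 1920.0 = 232.7 mGal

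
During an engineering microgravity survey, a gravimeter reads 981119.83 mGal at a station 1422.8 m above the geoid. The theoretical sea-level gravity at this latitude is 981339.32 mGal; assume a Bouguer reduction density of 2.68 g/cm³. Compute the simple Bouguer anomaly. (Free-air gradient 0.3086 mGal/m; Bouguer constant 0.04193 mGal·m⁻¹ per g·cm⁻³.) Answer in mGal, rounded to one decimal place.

Free-air correction = 0.3086 × 1422.8 = 439.08 mGal
Free-air anomaly = 981119.83 − 981339.32 + (439.08) = 219.59 mGal
Bouguer slab correction = 0.04193 × 2.68 × 1422.8 = 159.88 mGal
Simple Bouguer anomaly = 219.59 − (159.88) = 59.71 mGal

59.7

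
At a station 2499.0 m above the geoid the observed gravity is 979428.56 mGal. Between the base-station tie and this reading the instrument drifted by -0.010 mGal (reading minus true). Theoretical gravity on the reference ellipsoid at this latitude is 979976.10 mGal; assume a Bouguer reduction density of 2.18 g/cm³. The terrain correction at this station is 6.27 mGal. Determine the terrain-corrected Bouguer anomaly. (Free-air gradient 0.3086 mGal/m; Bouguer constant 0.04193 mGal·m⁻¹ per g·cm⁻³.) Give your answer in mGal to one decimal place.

Drift-corrected reading = 979428.56 − (-0.010) = 979428.570 mGal
Free-air correction = 0.3086 × 2499.0 = 771.19 mGal
Free-air anomaly = 979428.570 − 979976.10 + (771.19) = 223.660 mGal
Bouguer slab correction = 0.04193 × 2.18 × 2499.0 = 228.43 mGal
Simple Bouguer anomaly = 223.660 − (228.43) = -4.770 mGal
Complete Bouguer anomaly = -4.770 + 6.27 = 1.500 mGal

1.5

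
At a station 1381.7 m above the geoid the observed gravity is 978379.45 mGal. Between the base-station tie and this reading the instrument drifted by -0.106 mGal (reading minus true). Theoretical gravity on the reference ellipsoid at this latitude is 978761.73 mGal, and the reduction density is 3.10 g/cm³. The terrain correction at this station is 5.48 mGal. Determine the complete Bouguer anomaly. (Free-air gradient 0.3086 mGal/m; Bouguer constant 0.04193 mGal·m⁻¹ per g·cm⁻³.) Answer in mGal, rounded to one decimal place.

Drift-corrected reading = 978379.45 − (-0.106) = 978379.556 mGal
Free-air correction = 0.3086 × 1381.7 = 426.39 mGal
Free-air anomaly = 978379.556 − 978761.73 + (426.39) = 44.216 mGal
Bouguer slab correction = 0.04193 × 3.10 × 1381.7 = 179.60 mGal
Simple Bouguer anomaly = 44.216 − (179.60) = -135.384 mGal
Complete Bouguer anomaly = -135.384 + 5.48 = -129.904 mGal

-129.9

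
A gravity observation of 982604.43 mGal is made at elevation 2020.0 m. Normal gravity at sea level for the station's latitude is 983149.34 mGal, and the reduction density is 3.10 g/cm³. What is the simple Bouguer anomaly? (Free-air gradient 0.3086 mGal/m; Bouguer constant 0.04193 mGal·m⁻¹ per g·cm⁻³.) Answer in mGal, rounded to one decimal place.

Free-air correction = 0.3086 × 2020.0 = 623.37 mGal
Free-air anomaly = 982604.43 − 983149.34 + (623.37) = 78.46 mGal
Bouguer slab correction = 0.04193 × 3.10 × 2020.0 = 262.57 mGal
Simple Bouguer anomaly = 78.46 − (262.57) = -184.11 mGal

-184.1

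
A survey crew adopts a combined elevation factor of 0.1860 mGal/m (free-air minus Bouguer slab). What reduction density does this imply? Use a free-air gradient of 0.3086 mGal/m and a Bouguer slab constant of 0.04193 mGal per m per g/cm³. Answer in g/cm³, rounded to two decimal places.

2.92

0.1860 = 0.3086 − 0.04193 × ρ
ρ = (0.3086 − 0.1860) / 0.04193 = 2.92 g/cm³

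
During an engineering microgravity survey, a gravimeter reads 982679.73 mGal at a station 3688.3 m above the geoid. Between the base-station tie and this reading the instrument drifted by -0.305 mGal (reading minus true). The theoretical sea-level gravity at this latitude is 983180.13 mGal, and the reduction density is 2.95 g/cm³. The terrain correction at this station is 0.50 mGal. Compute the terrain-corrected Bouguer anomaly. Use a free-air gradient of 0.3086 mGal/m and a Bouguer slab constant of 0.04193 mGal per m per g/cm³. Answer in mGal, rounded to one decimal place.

182.4

Drift-corrected reading = 982679.73 − (-0.305) = 982680.035 mGal
Free-air correction = 0.3086 × 3688.3 = 1138.21 mGal
Free-air anomaly = 982680.035 − 983180.13 + (1138.21) = 638.115 mGal
Bouguer slab correction = 0.04193 × 2.95 × 3688.3 = 456.22 mGal
Simple Bouguer anomaly = 638.115 − (456.22) = 181.895 mGal
Complete Bouguer anomaly = 181.895 + 0.50 = 182.395 mGal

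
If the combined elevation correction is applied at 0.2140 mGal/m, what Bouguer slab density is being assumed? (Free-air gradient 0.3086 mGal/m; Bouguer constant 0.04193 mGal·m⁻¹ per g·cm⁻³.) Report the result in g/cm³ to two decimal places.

0.2140 = 0.3086 − 0.04193 × ρ
ρ = (0.3086 − 0.2140) / 0.04193 = 2.26 g/cm³

2.26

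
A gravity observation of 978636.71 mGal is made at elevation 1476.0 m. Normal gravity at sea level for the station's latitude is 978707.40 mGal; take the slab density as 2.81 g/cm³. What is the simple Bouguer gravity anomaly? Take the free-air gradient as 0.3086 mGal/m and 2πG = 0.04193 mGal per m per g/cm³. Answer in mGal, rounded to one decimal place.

Free-air correction = 0.3086 × 1476.0 = 455.49 mGal
Free-air anomaly = 978636.71 − 978707.40 + (455.49) = 384.80 mGal
Bouguer slab correction = 0.04193 × 2.81 × 1476.0 = 173.91 mGal
Simple Bouguer anomaly = 384.80 − (173.91) = 210.89 mGal

210.9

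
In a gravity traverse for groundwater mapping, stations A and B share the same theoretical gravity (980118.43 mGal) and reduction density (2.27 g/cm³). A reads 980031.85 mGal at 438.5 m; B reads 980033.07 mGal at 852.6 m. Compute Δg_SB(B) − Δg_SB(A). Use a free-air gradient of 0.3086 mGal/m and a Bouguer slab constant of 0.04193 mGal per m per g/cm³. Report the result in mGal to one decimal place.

Δg_SB(A) = 980031.85 − 980118.43 + 0.3086×438.5 − 0.04193×2.27×438.5 = 7.00 mGal
Δg_SB(B) = 980033.07 − 980118.43 + 0.3086×852.6 − 0.04193×2.27×852.6 = 96.60 mGal
Difference = 96.60 − (7.00) = 89.60 mGal

89.6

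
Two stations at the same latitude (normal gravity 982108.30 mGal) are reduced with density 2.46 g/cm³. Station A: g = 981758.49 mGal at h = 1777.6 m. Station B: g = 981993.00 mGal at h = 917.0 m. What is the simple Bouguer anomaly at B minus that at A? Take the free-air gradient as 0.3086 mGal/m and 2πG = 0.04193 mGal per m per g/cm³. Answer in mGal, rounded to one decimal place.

57.7

Δg_SB(A) = 981758.49 − 982108.30 + 0.3086×1777.6 − 0.04193×2.46×1777.6 = 15.40 mGal
Δg_SB(B) = 981993.00 − 982108.30 + 0.3086×917.0 − 0.04193×2.46×917.0 = 73.10 mGal
Difference = 73.10 − (15.40) = 57.70 mGal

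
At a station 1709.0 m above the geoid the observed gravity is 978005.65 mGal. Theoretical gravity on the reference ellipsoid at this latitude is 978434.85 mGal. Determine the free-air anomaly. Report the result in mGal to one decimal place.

Free-air correction = 0.3086 × 1709.0 = 527.40 mGal
Free-air anomaly = 978005.65 − 978434.85 + (527.40) = 98.20 mGal

98.2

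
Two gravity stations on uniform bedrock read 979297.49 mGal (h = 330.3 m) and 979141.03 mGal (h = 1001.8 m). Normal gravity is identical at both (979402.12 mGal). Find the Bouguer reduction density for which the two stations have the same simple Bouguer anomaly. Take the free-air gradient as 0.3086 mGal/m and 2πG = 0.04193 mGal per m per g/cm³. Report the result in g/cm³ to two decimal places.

1.80

Δg_obs = 979141.03 − 979297.49 = -156.46 mGal over Δh = 1001.8 − 330.3 = 671.5 m
Equal Bouguer anomalies ⇒ Δg_obs + (0.3086 − 0.04193ρ)·Δh = 0
0.3086 − 0.04193ρ = −Δg_obs/Δh = 0.23300
ρ = (0.3086 − 0.23300) / 0.04193 = 1.80 g/cm³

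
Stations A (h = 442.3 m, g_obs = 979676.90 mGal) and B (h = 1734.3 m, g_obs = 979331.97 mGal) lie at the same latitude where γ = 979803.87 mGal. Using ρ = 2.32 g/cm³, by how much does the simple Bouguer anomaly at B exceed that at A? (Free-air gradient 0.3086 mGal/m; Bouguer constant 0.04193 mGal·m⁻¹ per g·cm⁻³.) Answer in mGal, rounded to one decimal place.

Δg_SB(A) = 979676.90 − 979803.87 + 0.3086×442.3 − 0.04193×2.32×442.3 = -33.50 mGal
Δg_SB(B) = 979331.97 − 979803.87 + 0.3086×1734.3 − 0.04193×2.32×1734.3 = -105.40 mGal
Difference = -105.40 − (-33.50) = -71.90 mGal

-71.9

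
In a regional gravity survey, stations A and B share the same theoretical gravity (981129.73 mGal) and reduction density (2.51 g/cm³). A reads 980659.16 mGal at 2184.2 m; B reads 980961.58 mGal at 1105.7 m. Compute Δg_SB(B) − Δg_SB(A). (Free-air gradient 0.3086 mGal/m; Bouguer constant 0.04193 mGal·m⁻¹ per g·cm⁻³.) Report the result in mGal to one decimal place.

83.1

Δg_SB(A) = 980659.16 − 981129.73 + 0.3086×2184.2 − 0.04193×2.51×2184.2 = -26.40 mGal
Δg_SB(B) = 980961.58 − 981129.73 + 0.3086×1105.7 − 0.04193×2.51×1105.7 = 56.70 mGal
Difference = 56.70 − (-26.40) = 83.10 mGal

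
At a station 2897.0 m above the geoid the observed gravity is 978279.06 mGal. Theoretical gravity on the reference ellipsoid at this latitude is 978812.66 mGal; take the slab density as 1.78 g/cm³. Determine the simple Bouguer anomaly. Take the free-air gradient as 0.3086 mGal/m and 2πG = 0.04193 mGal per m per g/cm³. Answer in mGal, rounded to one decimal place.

Free-air correction = 0.3086 × 2897.0 = 894.01 mGal
Free-air anomaly = 978279.06 − 978812.66 + (894.01) = 360.41 mGal
Bouguer slab correction = 0.04193 × 1.78 × 2897.0 = 216.22 mGal
Simple Bouguer anomaly = 360.41 − (216.22) = 144.19 mGal

144.2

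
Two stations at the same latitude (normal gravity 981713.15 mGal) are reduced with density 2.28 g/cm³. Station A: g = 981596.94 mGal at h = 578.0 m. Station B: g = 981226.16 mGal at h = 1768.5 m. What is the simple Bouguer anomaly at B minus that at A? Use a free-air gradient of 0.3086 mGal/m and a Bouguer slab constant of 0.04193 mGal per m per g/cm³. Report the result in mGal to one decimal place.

Δg_SB(A) = 981596.94 − 981713.15 + 0.3086×578.0 − 0.04193×2.28×578.0 = 6.90 mGal
Δg_SB(B) = 981226.16 − 981713.15 + 0.3086×1768.5 − 0.04193×2.28×1768.5 = -110.30 mGal
Difference = -110.30 − (6.90) = -117.20 mGal

-117.2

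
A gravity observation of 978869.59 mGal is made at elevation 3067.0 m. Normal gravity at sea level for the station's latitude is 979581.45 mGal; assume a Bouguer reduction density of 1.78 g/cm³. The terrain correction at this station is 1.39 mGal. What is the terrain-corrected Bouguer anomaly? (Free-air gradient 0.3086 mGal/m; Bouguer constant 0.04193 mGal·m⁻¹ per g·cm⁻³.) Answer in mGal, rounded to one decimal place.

7.1

Free-air correction = 0.3086 × 3067.0 = 946.48 mGal
Free-air anomaly = 978869.59 − 979581.45 + (946.48) = 234.62 mGal
Bouguer slab correction = 0.04193 × 1.78 × 3067.0 = 228.91 mGal
Simple Bouguer anomaly = 234.62 − (228.91) = 5.71 mGal
Complete Bouguer anomaly = 5.71 + 1.39 = 7.10 mGal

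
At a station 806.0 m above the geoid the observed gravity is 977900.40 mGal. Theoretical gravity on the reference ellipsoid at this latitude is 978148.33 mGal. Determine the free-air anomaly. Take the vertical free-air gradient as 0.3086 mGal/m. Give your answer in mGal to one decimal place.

0.8

Free-air correction = 0.3086 × 806.0 = 248.73 mGal
Free-air anomaly = 977900.40 − 978148.33 + (248.73) = 0.80 mGal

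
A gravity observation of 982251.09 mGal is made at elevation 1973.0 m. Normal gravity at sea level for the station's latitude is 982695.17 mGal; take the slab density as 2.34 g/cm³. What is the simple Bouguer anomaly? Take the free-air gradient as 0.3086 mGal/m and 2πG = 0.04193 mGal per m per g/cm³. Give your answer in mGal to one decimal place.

-28.8

Free-air correction = 0.3086 × 1973.0 = 608.87 mGal
Free-air anomaly = 982251.09 − 982695.17 + (608.87) = 164.79 mGal
Bouguer slab correction = 0.04193 × 2.34 × 1973.0 = 193.58 mGal
Simple Bouguer anomaly = 164.79 − (193.58) = -28.79 mGal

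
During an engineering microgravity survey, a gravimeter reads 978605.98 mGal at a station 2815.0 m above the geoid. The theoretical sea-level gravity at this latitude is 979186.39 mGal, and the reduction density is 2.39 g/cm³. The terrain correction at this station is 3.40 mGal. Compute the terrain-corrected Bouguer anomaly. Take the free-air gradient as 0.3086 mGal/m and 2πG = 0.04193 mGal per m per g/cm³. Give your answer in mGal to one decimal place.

9.6

Free-air correction = 0.3086 × 2815.0 = 868.71 mGal
Free-air anomaly = 978605.98 − 979186.39 + (868.71) = 288.30 mGal
Bouguer slab correction = 0.04193 × 2.39 × 2815.0 = 282.10 mGal
Simple Bouguer anomaly = 288.30 − (282.10) = 6.20 mGal
Complete Bouguer anomaly = 6.20 + 3.40 = 9.60 mGal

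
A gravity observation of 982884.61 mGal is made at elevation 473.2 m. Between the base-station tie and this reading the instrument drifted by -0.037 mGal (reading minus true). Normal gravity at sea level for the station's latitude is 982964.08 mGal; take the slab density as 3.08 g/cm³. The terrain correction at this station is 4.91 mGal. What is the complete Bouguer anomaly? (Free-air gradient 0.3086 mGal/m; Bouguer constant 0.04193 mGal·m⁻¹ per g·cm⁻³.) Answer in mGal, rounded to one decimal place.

Drift-corrected reading = 982884.61 − (-0.037) = 982884.647 mGal
Free-air correction = 0.3086 × 473.2 = 146.03 mGal
Free-air anomaly = 982884.647 − 982964.08 + (146.03) = 66.597 mGal
Bouguer slab correction = 0.04193 × 3.08 × 473.2 = 61.11 mGal
Simple Bouguer anomaly = 66.597 − (61.11) = 5.487 mGal
Complete Bouguer anomaly = 5.487 + 4.91 = 10.397 mGal

10.4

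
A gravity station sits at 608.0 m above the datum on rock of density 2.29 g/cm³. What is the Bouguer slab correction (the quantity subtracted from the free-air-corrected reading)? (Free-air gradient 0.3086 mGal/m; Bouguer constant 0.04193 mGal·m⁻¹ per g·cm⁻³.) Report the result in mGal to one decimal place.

58.4

Bouguer slab correction = 0.04193 × 2.29 × 608.0 = 58.4 mGal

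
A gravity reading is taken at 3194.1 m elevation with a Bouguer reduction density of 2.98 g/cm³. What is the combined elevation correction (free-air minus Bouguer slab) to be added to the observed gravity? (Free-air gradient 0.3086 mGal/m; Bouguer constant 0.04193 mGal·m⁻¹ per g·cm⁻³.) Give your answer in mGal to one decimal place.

586.6

Combined gradient = 0.3086 − 0.04193 × 2.98 = 0.1836486 mGal/m
Combined elevation correction = 0.1836486 × 3194.1 = 586.6 mGal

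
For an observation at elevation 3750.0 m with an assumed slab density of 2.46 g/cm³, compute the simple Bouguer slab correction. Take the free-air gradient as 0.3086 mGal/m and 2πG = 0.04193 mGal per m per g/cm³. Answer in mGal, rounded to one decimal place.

Bouguer slab correction = 0.04193 × 2.46 × 3750.0 = 386.8 mGal

386.8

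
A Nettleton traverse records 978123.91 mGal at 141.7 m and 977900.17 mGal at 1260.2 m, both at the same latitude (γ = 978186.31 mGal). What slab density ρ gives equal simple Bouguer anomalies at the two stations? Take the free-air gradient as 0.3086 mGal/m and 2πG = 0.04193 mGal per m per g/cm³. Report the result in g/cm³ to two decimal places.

2.59

Δg_obs = 977900.17 − 978123.91 = -223.74 mGal over Δh = 1260.2 − 141.7 = 1118.5 m
Equal Bouguer anomalies ⇒ Δg_obs + (0.3086 − 0.04193ρ)·Δh = 0
0.3086 − 0.04193ρ = −Δg_obs/Δh = 0.20004
ρ = (0.3086 − 0.20004) / 0.04193 = 2.59 g/cm³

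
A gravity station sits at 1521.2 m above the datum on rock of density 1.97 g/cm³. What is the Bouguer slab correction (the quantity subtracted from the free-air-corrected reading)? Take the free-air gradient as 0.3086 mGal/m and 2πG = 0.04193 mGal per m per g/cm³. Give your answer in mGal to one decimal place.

Bouguer slab correction = 0.04193 × 1.97 × 1521.2 = 125.7 mGal

125.7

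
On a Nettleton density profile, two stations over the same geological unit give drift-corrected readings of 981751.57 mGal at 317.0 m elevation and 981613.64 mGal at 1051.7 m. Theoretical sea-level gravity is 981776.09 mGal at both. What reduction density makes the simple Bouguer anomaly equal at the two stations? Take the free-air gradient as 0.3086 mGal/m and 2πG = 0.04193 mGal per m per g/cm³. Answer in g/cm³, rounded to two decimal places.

Δg_obs = 981613.64 − 981751.57 = -137.93 mGal over Δh = 1051.7 − 317.0 = 734.7 m
Equal Bouguer anomalies ⇒ Δg_obs + (0.3086 − 0.04193ρ)·Δh = 0
0.3086 − 0.04193ρ = −Δg_obs/Δh = 0.18774
ρ = (0.3086 − 0.18774) / 0.04193 = 2.88 g/cm³

2.88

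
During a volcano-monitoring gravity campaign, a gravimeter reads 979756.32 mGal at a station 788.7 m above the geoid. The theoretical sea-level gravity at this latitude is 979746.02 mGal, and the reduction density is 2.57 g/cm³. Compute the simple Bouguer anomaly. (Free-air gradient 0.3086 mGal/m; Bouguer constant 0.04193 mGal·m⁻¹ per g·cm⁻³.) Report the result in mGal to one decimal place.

Free-air correction = 0.3086 × 788.7 = 243.39 mGal
Free-air anomaly = 979756.32 − 979746.02 + (243.39) = 253.69 mGal
Bouguer slab correction = 0.04193 × 2.57 × 788.7 = 84.99 mGal
Simple Bouguer anomaly = 253.69 − (84.99) = 168.70 mGal

168.7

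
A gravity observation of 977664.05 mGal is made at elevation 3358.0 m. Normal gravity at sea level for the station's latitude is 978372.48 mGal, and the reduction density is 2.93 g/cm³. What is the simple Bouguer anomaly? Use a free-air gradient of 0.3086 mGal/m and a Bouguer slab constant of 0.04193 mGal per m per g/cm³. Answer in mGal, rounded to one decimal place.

Free-air correction = 0.3086 × 3358.0 = 1036.28 mGal
Free-air anomaly = 977664.05 − 978372.48 + (1036.28) = 327.85 mGal
Bouguer slab correction = 0.04193 × 2.93 × 3358.0 = 412.55 mGal
Simple Bouguer anomaly = 327.85 − (412.55) = -84.70 mGal

-84.7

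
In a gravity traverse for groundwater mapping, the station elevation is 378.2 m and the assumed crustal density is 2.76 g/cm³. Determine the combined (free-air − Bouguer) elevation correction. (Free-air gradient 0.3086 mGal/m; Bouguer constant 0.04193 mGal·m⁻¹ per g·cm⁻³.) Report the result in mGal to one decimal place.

72.9

Combined gradient = 0.3086 − 0.04193 × 2.76 = 0.1928732 mGal/m
Combined elevation correction = 0.1928732 × 378.2 = 72.9 mGal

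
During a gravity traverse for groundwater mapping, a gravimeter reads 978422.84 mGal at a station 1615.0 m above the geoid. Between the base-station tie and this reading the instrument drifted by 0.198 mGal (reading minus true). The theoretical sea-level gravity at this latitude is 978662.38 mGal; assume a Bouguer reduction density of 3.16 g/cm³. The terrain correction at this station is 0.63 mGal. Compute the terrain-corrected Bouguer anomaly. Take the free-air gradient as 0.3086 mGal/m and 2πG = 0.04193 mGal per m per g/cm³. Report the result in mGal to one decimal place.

45.3

Drift-corrected reading = 978422.84 − (0.198) = 978422.642 mGal
Free-air correction = 0.3086 × 1615.0 = 498.39 mGal
Free-air anomaly = 978422.642 − 978662.38 + (498.39) = 258.652 mGal
Bouguer slab correction = 0.04193 × 3.16 × 1615.0 = 213.99 mGal
Simple Bouguer anomaly = 258.652 − (213.99) = 44.662 mGal
Complete Bouguer anomaly = 44.662 + 0.63 = 45.292 mGal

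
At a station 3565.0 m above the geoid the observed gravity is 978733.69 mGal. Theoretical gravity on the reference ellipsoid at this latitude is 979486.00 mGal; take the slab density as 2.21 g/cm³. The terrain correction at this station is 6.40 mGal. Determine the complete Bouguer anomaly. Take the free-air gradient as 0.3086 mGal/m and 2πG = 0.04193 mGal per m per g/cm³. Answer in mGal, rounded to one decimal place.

23.9

Free-air correction = 0.3086 × 3565.0 = 1100.16 mGal
Free-air anomaly = 978733.69 − 979486.00 + (1100.16) = 347.85 mGal
Bouguer slab correction = 0.04193 × 2.21 × 3565.0 = 330.35 mGal
Simple Bouguer anomaly = 347.85 − (330.35) = 17.50 mGal
Complete Bouguer anomaly = 17.50 + 6.40 = 23.90 mGal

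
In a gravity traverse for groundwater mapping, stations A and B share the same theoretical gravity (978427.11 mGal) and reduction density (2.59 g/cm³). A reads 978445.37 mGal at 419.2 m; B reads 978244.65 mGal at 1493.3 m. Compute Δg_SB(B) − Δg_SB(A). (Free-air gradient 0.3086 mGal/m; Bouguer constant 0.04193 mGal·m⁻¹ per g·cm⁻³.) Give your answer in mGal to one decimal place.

Δg_SB(A) = 978445.37 − 978427.11 + 0.3086×419.2 − 0.04193×2.59×419.2 = 102.10 mGal
Δg_SB(B) = 978244.65 − 978427.11 + 0.3086×1493.3 − 0.04193×2.59×1493.3 = 116.20 mGal
Difference = 116.20 − (102.10) = 14.10 mGal

14.1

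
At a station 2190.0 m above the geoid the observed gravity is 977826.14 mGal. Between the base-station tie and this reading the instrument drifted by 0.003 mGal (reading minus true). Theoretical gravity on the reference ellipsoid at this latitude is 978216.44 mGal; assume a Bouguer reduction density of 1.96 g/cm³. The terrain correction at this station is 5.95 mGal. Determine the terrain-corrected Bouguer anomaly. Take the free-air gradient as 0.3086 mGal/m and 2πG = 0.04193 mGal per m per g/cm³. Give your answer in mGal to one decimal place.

Drift-corrected reading = 977826.14 − (0.003) = 977826.137 mGal
Free-air correction = 0.3086 × 2190.0 = 675.83 mGal
Free-air anomaly = 977826.137 − 978216.44 + (675.83) = 285.527 mGal
Bouguer slab correction = 0.04193 × 1.96 × 2190.0 = 179.98 mGal
Simple Bouguer anomaly = 285.527 − (179.98) = 105.547 mGal
Complete Bouguer anomaly = 105.547 + 5.95 = 111.497 mGal

111.5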